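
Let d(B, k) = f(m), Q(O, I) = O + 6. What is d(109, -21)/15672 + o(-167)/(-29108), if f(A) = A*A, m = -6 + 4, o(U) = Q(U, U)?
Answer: 329953/57022572 ≈ 0.0057864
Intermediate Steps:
Q(O, I) = 6 + O
o(U) = 6 + U
m = -2
f(A) = A**2
d(B, k) = 4 (d(B, k) = (-2)**2 = 4)
d(109, -21)/15672 + o(-167)/(-29108) = 4/15672 + (6 - 167)/(-29108) = 4*(1/15672) - 161*(-1/29108) = 1/3918 + 161/29108 = 329953/57022572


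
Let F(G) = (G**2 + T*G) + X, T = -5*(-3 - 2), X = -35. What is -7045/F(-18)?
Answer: 7045/161 ≈ 43.758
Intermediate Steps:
T = 25 (T = -5*(-5) = 25)
F(G) = -35 + G**2 + 25*G (F(G) = (G**2 + 25*G) - 35 = -35 + G**2 + 25*G)
-7045/F(-18) = -7045/(-35 + (-18)**2 + 25*(-18)) = -7045/(-35 + 324 - 450) = -7045/(-161) = -7045*(-1/161) = 7045/161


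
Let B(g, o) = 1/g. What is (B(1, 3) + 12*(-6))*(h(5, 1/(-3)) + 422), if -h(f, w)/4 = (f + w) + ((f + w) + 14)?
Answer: -70006/3 ≈ -23335.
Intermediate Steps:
h(f, w) = -56 - 8*f - 8*w (h(f, w) = -4*((f + w) + ((f + w) + 14)) = -4*((f + w) + (14 + f + w)) = -4*(14 + 2*f + 2*w) = -56 - 8*f - 8*w)
(B(1, 3) + 12*(-6))*(h(5, 1/(-3)) + 422) = (1/1 + 12*(-6))*((-56 - 8*5 - 8/(-3)) + 422) = (1 - 72)*((-56 - 40 - 8*(-1/3)) + 422) = -71*((-56 - 40 + 8/3) + 422) = -71*(-280/3 + 422) = -71*986/3 = -70006/3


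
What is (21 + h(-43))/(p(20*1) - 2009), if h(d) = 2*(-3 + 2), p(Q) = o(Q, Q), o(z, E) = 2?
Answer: -19/2007 ≈ -0.0094669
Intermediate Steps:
p(Q) = 2
h(d) = -2 (h(d) = 2*(-1) = -2)
(21 + h(-43))/(p(20*1) - 2009) = (21 - 2)/(2 - 2009) = 19/(-2007) = 19*(-1/2007) = -19/2007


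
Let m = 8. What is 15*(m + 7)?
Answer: 225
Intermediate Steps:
15*(m + 7) = 15*(8 + 7) = 15*15 = 225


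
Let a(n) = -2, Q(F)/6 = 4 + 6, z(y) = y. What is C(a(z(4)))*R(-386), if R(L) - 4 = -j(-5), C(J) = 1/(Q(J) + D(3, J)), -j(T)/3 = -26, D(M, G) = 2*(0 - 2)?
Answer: -37/28 ≈ -1.3214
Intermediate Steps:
Q(F) = 60 (Q(F) = 6*(4 + 6) = 6*10 = 60)
D(M, G) = -4 (D(M, G) = 2*(-2) = -4)
j(T) = 78 (j(T) = -3*(-26) = 78)
C(J) = 1/56 (C(J) = 1/(60 - 4) = 1/56)
R(L) = -74 (R(L) = 4 - 1*78 = 4 - 78 = -74)
C(a(z(4)))*R(-386) = (1/56)*(-74) = -37/28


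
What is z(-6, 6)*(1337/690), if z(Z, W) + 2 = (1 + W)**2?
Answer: 62839/690 ≈ 91.071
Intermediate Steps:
z(Z, W) = -2 + (1 + W)**2
z(-6, 6)*(1337/690) = (-2 + (1 + 6)**2)*(1337/690) = (-2 + 7**2)*(1337*(1/690)) = (-2 + 49)*(1337/690) = 47*(1337/690) = 62839/690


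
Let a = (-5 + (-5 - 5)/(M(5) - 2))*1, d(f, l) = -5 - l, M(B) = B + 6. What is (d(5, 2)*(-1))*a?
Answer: -385/9 ≈ -42.778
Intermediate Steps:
M(B) = 6 + B
a = -55/9 (a = (-5 + (-5 - 5)/((6 + 5) - 2))*1 = (-5 - 10/(11 - 2))*1 = (-5 - 10/9)*1 = -55/9*1 = -55/9 ≈ -6.1111)
(d(5, 2)*(-1))*a = ((-5 - 1*2)*(-1))*(-55/9) = ((-5 - 2)*(-1))*(-55/9) = -7*(-1)*(-55/9) = 7*(-55/9) = -385/9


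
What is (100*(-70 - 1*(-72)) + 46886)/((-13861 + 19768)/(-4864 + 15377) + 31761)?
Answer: 247507559/166954650 ≈ 1.4825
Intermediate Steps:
(100*(-70 - 1*(-72)) + 46886)/((-13861 + 19768)/(-4864 + 15377) + 31761) = (100*(-70 + 72) + 46886)/(5907/10513 + 31761) = (100*2 + 46886)/(5907*(1/10513) + 31761) = (200 + 46886)/(5907/10513 + 31761) = 47086/(333909300/10513) = 47086*(10513/333909300) = 247507559/166954650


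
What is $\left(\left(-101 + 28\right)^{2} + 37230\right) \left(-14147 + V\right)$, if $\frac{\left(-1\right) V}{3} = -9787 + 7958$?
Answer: $-368560940$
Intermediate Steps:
$V = 5487$ ($V = - 3 \left(-9787 + 7958\right) = \left(-3\right) \left(-1829\right) = 5487$)
$\left(\left(-101 + 28\right)^{2} + 37230\right) \left(-14147 + V\right) = \left(\left(-101 + 28\right)^{2} + 37230\right) \left(-14147 + 5487\right) = \left(\left(-73\right)^{2} + 37230\right) \left(-8660\right) = \left(5329 + 37230\right) \left(-8660\right) = 42559 \left(-8660\right) = -368560940$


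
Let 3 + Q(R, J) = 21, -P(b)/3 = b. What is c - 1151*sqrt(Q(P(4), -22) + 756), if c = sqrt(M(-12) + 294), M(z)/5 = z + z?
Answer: sqrt(174) - 3453*sqrt(86) ≈ -32009.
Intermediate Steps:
M(z) = 10*z (M(z) = 5*(z + z) = 5*(2*z) = 10*z)
P(b) = -3*b
Q(R, J) = 18 (Q(R, J) = -3 + 21 = 18)
c = sqrt(174) (c = sqrt(10*(-12) + 294) = sqrt(-120 + 294) = sqrt(174) ≈ 13.191)
c - 1151*sqrt(Q(P(4), -22) + 756) = sqrt(174) - 1151*sqrt(18 + 756) = sqrt(174) - 3453*sqrt(86)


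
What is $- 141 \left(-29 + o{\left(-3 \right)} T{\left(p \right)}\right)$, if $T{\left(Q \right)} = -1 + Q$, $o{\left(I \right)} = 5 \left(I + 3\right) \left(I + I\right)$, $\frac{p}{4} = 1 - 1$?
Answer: $4089$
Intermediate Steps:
$p = 0$ ($p = 4 \left(1 - 1\right) = 4 \cdot 0 = 0$)
$o{\left(I \right)} = 10 I \left(3 + I\right)$ ($o{\left(I \right)} = 5 \left(3 + I\right) 2 I = 5 \cdot 2 I \left(3 + I\right) = 10 I \left(3 + I\right)$)
$- 141 \left(-29 + o{\left(-3 \right)} T{\left(p \right)}\right) = - 141 \left(-29 + 10 \left(-3\right) \left(3 - 3\right) \left(-1 + 0\right)\right) = - 141 \left(-29 + 10 \left(-3\right) 0 \left(-1\right)\right) = - 141 \left(-29 + 0 \left(-1\right)\right) = - 141 \left(-29 + 0\right) = \left(-141\right) \left(-29\right) = 4089$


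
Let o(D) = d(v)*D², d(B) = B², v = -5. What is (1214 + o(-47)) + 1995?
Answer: 58434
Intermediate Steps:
o(D) = 25*D² (o(D) = (-5)²*D² = 25*D²)
(1214 + o(-47)) + 1995 = (1214 + 25*(-47)²) + 1995 = (1214 + 25*2209) + 1995 = (1214 + 55225) + 1995 = 56439 + 1995 = 58434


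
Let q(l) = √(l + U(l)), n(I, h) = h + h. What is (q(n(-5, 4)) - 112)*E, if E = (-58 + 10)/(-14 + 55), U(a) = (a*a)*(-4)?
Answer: 5376/41 - 96*I*√62/41 ≈ 131.12 - 18.437*I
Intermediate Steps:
n(I, h) = 2*h
U(a) = -4*a² (U(a) = a²*(-4) = -4*a²)
E = -48/41 ≈ -1.1707
q(l) = √(l - 4*l²)
(q(n(-5, 4)) - 112)*E = (√((2*4)*(1 - 8*4)) - 112)*(-48/41) = (√(8*(1 - 4*8)) - 112)*(-48/41) = (√(8*(1 - 32)) - 112)*(-48/41) = (√(8*(-31)) - 112)*(-48/41) = (√(-248) - 112)*(-48/41) = (2*I*√62 - 112)*(-48/41) = (-112 + 2*I*√62)*(-48/41) = 5376/41 - 96*I*√62/41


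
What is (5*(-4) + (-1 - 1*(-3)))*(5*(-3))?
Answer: 270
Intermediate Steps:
(5*(-4) + (-1 - 1*(-3)))*(5*(-3)) = (-20 + (-1 + 3))*(-15) = (-20 + 2)*(-15) = -18*(-15) = 270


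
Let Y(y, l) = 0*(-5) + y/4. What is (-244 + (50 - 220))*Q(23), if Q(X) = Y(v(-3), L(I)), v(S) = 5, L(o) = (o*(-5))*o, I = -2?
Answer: -1035/2 ≈ -517.50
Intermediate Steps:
L(o) = -5*o² (L(o) = (-5*o)*o = -5*o²)
Y(y, l) = y/4 (Y(y, l) = 0 + y*(¼) = 0 + y/4 = y/4)
Q(X) = 5/4 (Q(X) = (¼)*5 = 5/4)
(-244 + (50 - 220))*Q(23) = (-244 + (50 - 220))*(5/4) = (-244 - 170)*(5/4) = -414*5/4 = -1035/2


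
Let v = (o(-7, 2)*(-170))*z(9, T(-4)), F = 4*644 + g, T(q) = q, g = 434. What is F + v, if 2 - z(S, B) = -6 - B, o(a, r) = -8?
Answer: 8450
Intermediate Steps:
z(S, B) = 8 + B (z(S, B) = 2 - (-6 - B) = 2 + (6 + B) = 8 + B)
F = 3010 (F = 4*644 + 434 = 2576 + 434 = 3010)
v = 5440 (v = (-8*(-170))*(8 - 4) = 1360*4 = 5440)
F + v = 3010 + 5440 = 8450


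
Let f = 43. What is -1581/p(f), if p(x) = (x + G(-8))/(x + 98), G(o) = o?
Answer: -222921/35 ≈ -6369.2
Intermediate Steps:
p(x) = (-8 + x)/(98 + x) (p(x) = (x - 8)/(x + 98) = (-8 + x)/(98 + x))
-1581/p(f) = -1581*(98 + 43)/(-8 + 43) = -1581/(35/141) = -1581/((1/141)*35) = -1581/35/141 = -1581*141/35 = -222921/35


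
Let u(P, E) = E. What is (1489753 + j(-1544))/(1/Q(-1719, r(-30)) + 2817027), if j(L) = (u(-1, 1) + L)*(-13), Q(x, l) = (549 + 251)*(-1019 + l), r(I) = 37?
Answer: 1186108307200/2213056411199 ≈ 0.53596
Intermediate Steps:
Q(x, l) = -815200 + 800*l (Q(x, l) = 800*(-1019 + l) = -815200 + 800*l)
j(L) = -13 - 13*L (j(L) = (1 + L)*(-13) = -13 - 13*L)
(1489753 + j(-1544))/(1/Q(-1719, r(-30)) + 2817027) = (1489753 + (-13 - 13*(-1544)))/(1/(-815200 + 800*37) + 2817027) = (1489753 + (-13 + 20072))/(1/(-815200 + 29600) + 2817027) = (1489753 + 20059)/(1/(-785600) + 2817027) = 1509812/(-1/785600 + 2817027) = 1509812/(2213056411199/785600) = 1509812*(785600/2213056411199) = 1186108307200/2213056411199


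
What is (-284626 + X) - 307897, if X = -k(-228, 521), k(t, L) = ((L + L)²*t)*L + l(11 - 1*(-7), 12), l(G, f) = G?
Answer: 128975141491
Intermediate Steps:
k(t, L) = 18 + 4*t*L³ (k(t, L) = ((L + L)²*t)*L + (11 - 1*(-7)) = ((2*L)²*t)*L + (11 + 7) = ((4*L²)*t)*L + 18 = (4*t*L²)*L + 18 = 4*t*L³ + 18 = 18 + 4*t*L³)
X = 128975734014 (X = -(18 + 4*(-228)*521³) = -(18 + 4*(-228)*141420761) = -(18 - 128975734032) = -1*(-128975734014) = 128975734014)
(-284626 + X) - 307897 = (-284626 + 128975734014) - 307897 = 128975449388 - 307897 = 128975141491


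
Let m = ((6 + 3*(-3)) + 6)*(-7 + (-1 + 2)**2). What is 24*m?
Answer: -432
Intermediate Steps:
m = -18 (m = ((6 - 9) + 6)*(-7 + 1**2) = (-3 + 6)*(-7 + 1) = 3*(-6) = -18)
24*m = 24*(-18) = -432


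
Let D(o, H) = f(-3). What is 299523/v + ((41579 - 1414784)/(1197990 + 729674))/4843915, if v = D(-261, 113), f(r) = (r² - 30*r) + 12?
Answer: 186451880671085275/69097060177744 ≈ 2698.4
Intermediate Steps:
f(r) = 12 + r² - 30*r
D(o, H) = 111 (D(o, H) = 12 + (-3)² - 30*(-3) = 12 + 9 + 90 = 111)
v = 111
299523/v + ((41579 - 1414784)/(1197990 + 729674))/4843915 = 299523/111 + ((41579 - 1414784)/(1197990 + 729674))/4843915 = 299523*(1/111) - 1373205/1927664*(1/4843915) = 99841/37 - 1373205*1/1927664*(1/4843915) = 99841/37 - 1373205/1927664*1/4843915 = 99841/37 - 274641/1867488112912 = 186451880671085275/69097060177744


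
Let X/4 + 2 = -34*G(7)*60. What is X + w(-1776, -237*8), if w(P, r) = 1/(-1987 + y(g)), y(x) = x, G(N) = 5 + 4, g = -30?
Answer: -148144617/2017 ≈ -73448.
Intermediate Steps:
G(N) = 9
w(P, r) = -1/2017 (w(P, r) = 1/(-1987 - 30) = 1/(-2017) = -1/2017)
X = -73448 (X = -8 + 4*(-34*9*60) = -8 + 4*(-306*60) = -8 + 4*(-18360) = -8 - 73440 = -73448)
X + w(-1776, -237*8) = -73448 - 1/2017 = -148144617/2017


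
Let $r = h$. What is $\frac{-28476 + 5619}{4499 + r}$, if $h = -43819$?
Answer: $\frac{22857}{39320} \approx 0.58131$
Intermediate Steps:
$r = -43819$
$\frac{-28476 + 5619}{4499 + r} = \frac{-28476 + 5619}{4499 - 43819} = - \frac{22857}{-39320} = \left(-22857\right) \left(- \frac{1}{39320}\right) = \frac{22857}{39320}$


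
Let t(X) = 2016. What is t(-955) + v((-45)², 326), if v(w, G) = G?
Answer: 2342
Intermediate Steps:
t(-955) + v((-45)², 326) = 2016 + 326 = 2342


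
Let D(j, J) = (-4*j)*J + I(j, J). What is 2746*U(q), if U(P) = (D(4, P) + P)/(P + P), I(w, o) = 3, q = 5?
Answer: -98856/5 ≈ -19771.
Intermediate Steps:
D(j, J) = 3 - 4*J*j (D(j, J) = (-4*j)*J + 3 = -4*J*j + 3 = 3 - 4*J*j)
U(P) = (3 - 15*P)/(2*P) (U(P) = ((3 - 4*P*4) + P)/(P + P) = ((3 - 16*P) + P)/((2*P)) = (3 - 15*P)*(1/(2*P)) = (3 - 15*P)/(2*P))
2746*U(q) = 2746*((3/2)*(1 - 5*5)/5) = 2746*((3/2)*(⅕)*(1 - 25)) = 2746*((3/2)*(⅕)*(-24)) = 2746*(-36/5) = -98856/5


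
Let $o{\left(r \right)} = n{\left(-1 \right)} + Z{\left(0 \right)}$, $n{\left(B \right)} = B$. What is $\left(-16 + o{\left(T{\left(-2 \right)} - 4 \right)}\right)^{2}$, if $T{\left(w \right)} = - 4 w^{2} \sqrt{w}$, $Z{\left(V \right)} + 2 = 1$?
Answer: $324$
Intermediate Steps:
$Z{\left(V \right)} = -1$ ($Z{\left(V \right)} = -2 + 1 = -1$)
$T{\left(w \right)} = - 4 w^{\frac{5}{2}}$
$o{\left(r \right)} = -2$ ($o{\left(r \right)} = -1 - 1 = -2$)
$\left(-16 + o{\left(T{\left(-2 \right)} - 4 \right)}\right)^{2} = \left(-16 - 2\right)^{2} = \left(-18\right)^{2} = 324$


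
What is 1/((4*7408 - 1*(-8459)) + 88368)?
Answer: 1/126459 ≈ 7.9077e-6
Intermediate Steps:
1/((4*7408 - 1*(-8459)) + 88368) = 1/((29632 + 8459) + 88368) = 1/(38091 + 88368) = 1/126459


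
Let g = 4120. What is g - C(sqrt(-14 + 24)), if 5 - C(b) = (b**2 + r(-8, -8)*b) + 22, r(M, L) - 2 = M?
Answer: 4147 - 6*sqrt(10) ≈ 4128.0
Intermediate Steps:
r(M, L) = 2 + M
C(b) = -17 - b**2 + 6*b (C(b) = 5 - ((b**2 + (2 - 8)*b) + 22) = 5 - ((b**2 - 6*b) + 22) = 5 - (22 + b**2 - 6*b) = 5 + (-22 - b**2 + 6*b) = -17 - b**2 + 6*b)
g - C(sqrt(-14 + 24)) = 4120 - (-17 - (sqrt(-14 + 24))**2 + 6*sqrt(-14 + 24)) = 4120 - (-17 - (sqrt(10))**2 + 6*sqrt(10)) = 4120 - (-17 - 1*10 + 6*sqrt(10)) = 4120 - (-17 - 10 + 6*sqrt(10)) = 4120 - (-27 + 6*sqrt(10)) = 4120 + (27 - 6*sqrt(10)) = 4147 - 6*sqrt(10)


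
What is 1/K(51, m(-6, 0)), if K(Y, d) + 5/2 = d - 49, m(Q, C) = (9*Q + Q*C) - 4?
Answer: -2/219 ≈ -0.0091324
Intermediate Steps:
m(Q, C) = -4 + 9*Q + C*Q (m(Q, C) = (9*Q + C*Q) - 4 = -4 + 9*Q + C*Q)
K(Y, d) = -103/2 + d (K(Y, d) = -5/2 + (d - 49) = -5/2 + (-49 + d) = -103/2 + d)
1/K(51, m(-6, 0)) = 1/(-103/2 + (-4 + 9*(-6) + 0*(-6))) = 1/(-103/2 + (-4 - 54 + 0)) = 1/(-103/2 - 58) = 1/(-219/2) = -2/219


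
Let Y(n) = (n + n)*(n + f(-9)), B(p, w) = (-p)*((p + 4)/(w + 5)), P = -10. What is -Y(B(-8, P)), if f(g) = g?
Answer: 832/25 ≈ 33.280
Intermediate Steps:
B(p, w) = -p*(4 + p)/(5 + w) (B(p, w) = (-p)*((4 + p)/(5 + w)) = -p*(4 + p)/(5 + w))
Y(n) = 2*n*(-9 + n) (Y(n) = (n + n)*(n - 9) = (2*n)*(-9 + n) = 2*n*(-9 + n))
-Y(B(-8, P)) = -2*(-1*(-8)*(4 - 8)/(5 - 10))*(-9 - 1*(-8)*(4 - 8)/(5 - 10)) = -2*(-1*(-8)*(-4)/(-5))*(-9 - 1*(-8)*(-4)/(-5)) = -2*(-1*(-8)*(-1/5)*(-4))*(-9 - 1*(-8)*(-1/5)*(-4)) = -2*32*(-9 + 32/5)/5 = -2*32*(-13)/(5*5) = -1*(-832/25) = 832/25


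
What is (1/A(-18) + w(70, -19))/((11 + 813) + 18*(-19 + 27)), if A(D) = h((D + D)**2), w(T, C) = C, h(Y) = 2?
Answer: -37/1936 ≈ -0.019112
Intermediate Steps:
A(D) = 2
(1/A(-18) + w(70, -19))/((11 + 813) + 18*(-19 + 27)) = (1/2 - 19)/((11 + 813) + 18*(-19 + 27)) = (1/2 - 19)/(824 + 18*8) = -37/(2*(824 + 144)) = -37/2/968 = -37/2*1/968 = -37/1936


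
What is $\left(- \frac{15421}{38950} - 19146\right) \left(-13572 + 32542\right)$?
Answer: $- \frac{1414691773537}{3895} \approx -3.6321 \cdot 10^{8}$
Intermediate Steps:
$\left(- \frac{15421}{38950} - 19146\right) \left(-13572 + 32542\right) = \left(\left(-15421\right) \frac{1}{38950} - 19146\right) 18970 = \left(- \frac{15421}{38950} - 19146\right) 18970 = \left(- \frac{745752121}{38950}\right) 18970 = - \frac{1414691773537}{3895}$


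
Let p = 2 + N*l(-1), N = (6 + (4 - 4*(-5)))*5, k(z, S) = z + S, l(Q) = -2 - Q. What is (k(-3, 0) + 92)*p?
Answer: -13172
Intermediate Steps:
k(z, S) = S + z
N = 150 (N = (6 + (4 + 20))*5 = (6 + 24)*5 = 30*5 = 150)
p = -148 (p = 2 + 150*(-2 - 1*(-1)) = 2 + 150*(-2 + 1) = 2 + 150*(-1) = 2 - 150 = -148)
(k(-3, 0) + 92)*p = ((0 - 3) + 92)*(-148) = (-3 + 92)*(-148) = 89*(-148) = -13172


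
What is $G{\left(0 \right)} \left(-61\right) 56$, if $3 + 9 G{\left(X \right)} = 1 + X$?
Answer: $\frac{6832}{9} \approx 759.11$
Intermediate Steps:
$G{\left(X \right)} = - \frac{2}{9} + \frac{X}{9}$ ($G{\left(X \right)} = - \frac{1}{3} + \frac{1 + X}{9} = - \frac{1}{3} + \left(\frac{1}{9} + \frac{X}{9}\right) = - \frac{2}{9} + \frac{X}{9}$)
$G{\left(0 \right)} \left(-61\right) 56 = \left(- \frac{2}{9} + \frac{1}{9} \cdot 0\right) \left(-61\right) 56 = \left(- \frac{2}{9} + 0\right) \left(-61\right) 56 = \left(- \frac{2}{9}\right) \left(-61\right) 56 = \frac{122}{9} \cdot 56 = \frac{6832}{9}$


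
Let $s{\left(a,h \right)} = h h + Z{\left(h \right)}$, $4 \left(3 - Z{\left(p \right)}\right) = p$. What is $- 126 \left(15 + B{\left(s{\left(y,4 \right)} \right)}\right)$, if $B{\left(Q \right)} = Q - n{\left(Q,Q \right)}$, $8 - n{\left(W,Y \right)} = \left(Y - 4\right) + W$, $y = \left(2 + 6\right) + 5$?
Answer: $-7182$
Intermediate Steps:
$Z{\left(p \right)} = 3 - \frac{p}{4}$
$y = 13$ ($y = 8 + 5 = 13$)
$n{\left(W,Y \right)} = 12 - W - Y$ ($n{\left(W,Y \right)} = 8 - \left(\left(Y - 4\right) + W\right) = 8 - \left(\left(-4 + Y\right) + W\right) = 8 - \left(-4 + W + Y\right) = 12 - W - Y$)
$s{\left(a,h \right)} = 3 + h^{2} - \frac{h}{4}$ ($s{\left(a,h \right)} = h h - \left(-3 + \frac{h}{4}\right) = h^{2} - \left(-3 + \frac{h}{4}\right) = 3 + h^{2} - \frac{h}{4}$)
$B{\left(Q \right)} = -12 + 3 Q$ ($B{\left(Q \right)} = Q - \left(12 - Q - Q\right) = Q - \left(12 - 2 Q\right) = Q + \left(-12 + 2 Q\right) = -12 + 3 Q$)
$- 126 \left(15 + B{\left(s{\left(y,4 \right)} \right)}\right) = - 126 \left(15 - \left(12 - 3 \left(3 + 4^{2} - 1\right)\right)\right) = - 126 \left(15 - \left(12 - 3 \left(3 + 16 - 1\right)\right)\right) = - 126 \left(15 + \left(-12 + 3 \cdot 18\right)\right) = - 126 \left(15 + \left(-12 + 54\right)\right) = - 126 \left(15 + 42\right) = \left(-126\right) 57 = -7182$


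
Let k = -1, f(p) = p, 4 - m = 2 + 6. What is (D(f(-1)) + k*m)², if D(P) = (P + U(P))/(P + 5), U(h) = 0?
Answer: 225/16 ≈ 14.063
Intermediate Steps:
m = -4 (m = 4 - (2 + 6) = 4 - 1*8 = 4 - 8 = -4)
D(P) = P/(5 + P) (D(P) = (P + 0)/(P + 5) = P/(5 + P))
(D(f(-1)) + k*m)² = (-1/(5 - 1) - 1*(-4))² = (-1/4 + 4)² = (-1*¼ + 4)² = (-¼ + 4)² = (15/4)² = 225/16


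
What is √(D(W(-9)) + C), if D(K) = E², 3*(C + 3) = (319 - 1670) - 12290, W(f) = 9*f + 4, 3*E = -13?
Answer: I*√40781/3 ≈ 67.314*I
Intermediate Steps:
E = -13/3 (E = (⅓)*(-13) = -13/3 ≈ -4.3333)
W(f) = 4 + 9*f
C = -4550 (C = -3 + ((319 - 1670) - 12290)/3 = -3 + (-1351 - 12290)/3 = -3 + (⅓)*(-13641) = -3 - 4547 = -4550)
D(K) = 169/9 (D(K) = (-13/3)² = 169/9)
√(D(W(-9)) + C) = √(169/9 - 4550) = √(-40781/9) = I*√40781/3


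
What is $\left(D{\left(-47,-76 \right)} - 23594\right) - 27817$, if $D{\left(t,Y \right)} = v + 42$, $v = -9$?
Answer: $-51378$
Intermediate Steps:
$D{\left(t,Y \right)} = 33$ ($D{\left(t,Y \right)} = -9 + 42 = 33$)
$\left(D{\left(-47,-76 \right)} - 23594\right) - 27817 = \left(33 - 23594\right) - 27817 = -23561 - 27817 = -51378$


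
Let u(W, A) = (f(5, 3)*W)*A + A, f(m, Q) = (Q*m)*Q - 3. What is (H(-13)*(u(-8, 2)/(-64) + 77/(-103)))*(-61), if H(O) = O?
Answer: 25408513/3296 ≈ 7708.9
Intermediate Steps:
f(m, Q) = -3 + m*Q**2 (f(m, Q) = m*Q**2 - 3 = -3 + m*Q**2)
u(W, A) = A + 42*A*W (u(W, A) = ((-3 + 5*3**2)*W)*A + A = ((-3 + 5*9)*W)*A + A = ((-3 + 45)*W)*A + A = (42*W)*A + A = 42*A*W + A = A + 42*A*W)
(H(-13)*(u(-8, 2)/(-64) + 77/(-103)))*(-61) = -13*((2*(1 + 42*(-8)))/(-64) + 77/(-103))*(-61) = -13*((2*(1 - 336))*(-1/64) + 77*(-1/103))*(-61) = -13*((2*(-335))*(-1/64) - 77/103)*(-61) = -13*(-670*(-1/64) - 77/103)*(-61) = -13*(335/32 - 77/103)*(-61) = -13*32041/3296*(-61) = -416533/3296*(-61) = 25408513/3296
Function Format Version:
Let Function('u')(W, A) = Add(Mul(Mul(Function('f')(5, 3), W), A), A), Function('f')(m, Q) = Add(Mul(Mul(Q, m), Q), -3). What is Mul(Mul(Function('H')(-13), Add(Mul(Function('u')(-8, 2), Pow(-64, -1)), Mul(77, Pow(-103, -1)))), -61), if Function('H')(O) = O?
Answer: Rational(25408513, 3296) ≈ 7708.9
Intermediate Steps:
Function('f')(m, Q) = Add(-3, Mul(m, Pow(Q, 2))) (Function('f')(m, Q) = Add(Mul(m, Pow(Q, 2)), -3) = Add(-3, Mul(m, Pow(Q, 2))))
Function('u')(W, A) = Add(A, Mul(42, A, W)) (Function('u')(W, A) = Add(Mul(Mul(Add(-3, Mul(5, Pow(3, 2))), W), A), A) = Add(Mul(Mul(Add(-3, Mul(5, 9)), W), A), A) = Add(Mul(Mul(Add(-3, 45), W), A), A) = Add(Mul(Mul(42, W), A), A) = Add(Mul(42, A, W), A) = Add(A, Mul(42, A, W)))
Mul(Mul(Function('H')(-13), Add(Mul(Function('u')(-8, 2), Pow(-64, -1)), Mul(77, Pow(-103, -1)))), -61) = Mul(Mul(-13, Add(Mul(Mul(2, Add(1, Mul(42, -8))), Pow(-64, -1)), Mul(77, Pow(-103, -1)))), -61) = Mul(Mul(-13, Add(Mul(Mul(2, Add(1, -336)), Rational(-1, 64)), Mul(77, Rational(-1, 103)))), -61) = Mul(Mul(-13, Add(Mul(Mul(2, -335), Rational(-1, 64)), Rational(-77, 103))), -61) = Mul(Mul(-13, Add(Mul(-670, Rational(-1, 64)), Rational(-77, 103))), -61) = Mul(Mul(-13, Add(Rational(335, 32), Rational(-77, 103))), -61) = Mul(Mul(-13, Rational(32041, 3296)), -61) = Mul(Rational(-416533, 3296), -61) = Rational(25408513, 3296)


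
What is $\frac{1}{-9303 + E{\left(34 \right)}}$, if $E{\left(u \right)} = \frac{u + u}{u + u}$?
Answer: $- \frac{1}{9302} \approx -0.0001075$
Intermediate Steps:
$E{\left(u \right)} = 1$ ($E{\left(u \right)} = \frac{2 u}{2 u} = 2 u \frac{1}{2 u} = 1$)
$\frac{1}{-9303 + E{\left(34 \right)}} = \frac{1}{-9303 + 1} = \frac{1}{-9302} = - \frac{1}{9302}$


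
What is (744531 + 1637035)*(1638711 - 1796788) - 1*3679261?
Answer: -376474487843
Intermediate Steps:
(744531 + 1637035)*(1638711 - 1796788) - 1*3679261 = 2381566*(-158077) - 3679261 = -376470808582 - 3679261 = -376474487843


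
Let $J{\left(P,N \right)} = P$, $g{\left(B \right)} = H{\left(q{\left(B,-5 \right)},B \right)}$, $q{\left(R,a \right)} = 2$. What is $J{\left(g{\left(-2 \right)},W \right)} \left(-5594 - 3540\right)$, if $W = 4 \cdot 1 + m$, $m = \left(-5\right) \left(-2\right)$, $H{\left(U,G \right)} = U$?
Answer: $-18268$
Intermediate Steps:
$m = 10$
$W = 14$ ($W = 4 \cdot 1 + 10 = 4 + 10 = 14$)
$g{\left(B \right)} = 2$
$J{\left(g{\left(-2 \right)},W \right)} \left(-5594 - 3540\right) = 2 \left(-5594 - 3540\right) = 2 \left(-9134\right) = -18268$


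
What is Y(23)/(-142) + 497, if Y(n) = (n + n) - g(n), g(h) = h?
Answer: 70551/142 ≈ 496.84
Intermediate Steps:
Y(n) = n (Y(n) = (n + n) - n = 2*n - n = n)
Y(23)/(-142) + 497 = 23/(-142) + 497 = 23*(-1/142) + 497 = -23/142 + 497 = 70551/142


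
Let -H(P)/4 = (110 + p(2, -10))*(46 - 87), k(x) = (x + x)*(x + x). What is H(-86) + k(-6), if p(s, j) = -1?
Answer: 18020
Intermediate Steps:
k(x) = 4*x² (k(x) = (2*x)*(2*x) = 4*x²)
H(P) = 17876 (H(P) = -4*(110 - 1)*(46 - 87) = -436*(-41) = -4*(-4469) = 17876)
H(-86) + k(-6) = 17876 + 4*(-6)² = 17876 + 4*36 = 17876 + 144 = 18020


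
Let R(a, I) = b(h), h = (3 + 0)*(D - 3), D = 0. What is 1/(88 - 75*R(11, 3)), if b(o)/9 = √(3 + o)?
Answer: 44/1370747 + 675*I*√6/2741494 ≈ 3.2099e-5 + 0.0006031*I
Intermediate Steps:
h = -9 (h = (3 + 0)*(0 - 3) = 3*(-3) = -9)
b(o) = 9*√(3 + o)
R(a, I) = 9*I*√6 (R(a, I) = 9*√(3 - 9) = 9*√(-6) = 9*(I*√6) = 9*I*√6)
1/(88 - 75*R(11, 3)) = 1/(88 - 675*I*√6)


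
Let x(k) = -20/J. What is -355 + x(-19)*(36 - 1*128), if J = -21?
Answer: -9295/21 ≈ -442.62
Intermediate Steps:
x(k) = 20/21 (x(k) = -20/(-21) = -20*(-1/21) = 20/21)
-355 + x(-19)*(36 - 1*128) = -355 + 20*(36 - 1*128)/21 = -355 + 20*(36 - 128)/21 = -355 + (20/21)*(-92) = -355 - 1840/21 = -9295/21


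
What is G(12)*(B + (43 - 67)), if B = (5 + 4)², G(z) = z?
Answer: 684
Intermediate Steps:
B = 81 (B = 9² = 81)
G(12)*(B + (43 - 67)) = 12*(81 + (43 - 67)) = 12*(81 - 24) = 12*57 = 684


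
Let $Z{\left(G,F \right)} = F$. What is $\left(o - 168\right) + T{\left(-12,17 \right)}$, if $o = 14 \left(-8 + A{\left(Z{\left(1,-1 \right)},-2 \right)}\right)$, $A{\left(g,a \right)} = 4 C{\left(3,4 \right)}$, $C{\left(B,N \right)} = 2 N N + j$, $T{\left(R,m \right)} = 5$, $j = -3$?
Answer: $1349$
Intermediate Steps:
$C{\left(B,N \right)} = -3 + 2 N^{2}$ ($C{\left(B,N \right)} = 2 N N - 3 = 2 N^{2} - 3 = -3 + 2 N^{2}$)
$A{\left(g,a \right)} = 116$ ($A{\left(g,a \right)} = 4 \left(-3 + 2 \cdot 4^{2}\right) = 4 \left(-3 + 2 \cdot 16\right) = 4 \left(-3 + 32\right) = 4 \cdot 29 = 116$)
$o = 1512$ ($o = 14 \left(-8 + 116\right) = 14 \cdot 108 = 1512$)
$\left(o - 168\right) + T{\left(-12,17 \right)} = \left(1512 - 168\right) + 5 = 1344 + 5 = 1349$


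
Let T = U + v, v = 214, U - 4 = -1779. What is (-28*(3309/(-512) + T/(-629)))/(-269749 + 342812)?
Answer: 8974903/5882448256 ≈ 0.0015257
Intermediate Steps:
U = -1775 (U = 4 - 1779 = -1775)
T = -1561 (T = -1775 + 214 = -1561)
(-28*(3309/(-512) + T/(-629)))/(-269749 + 342812) = (-28*(3309/(-512) - 1561/(-629)))/(-269749 + 342812) = -28*(3309*(-1/512) - 1561*(-1/629))/73063 = -28*(-3309/512 + 1561/629)*(1/73063) = -28*(-1282129/322048)*(1/73063) = (8974903/80512)*(1/73063) = 8974903/5882448256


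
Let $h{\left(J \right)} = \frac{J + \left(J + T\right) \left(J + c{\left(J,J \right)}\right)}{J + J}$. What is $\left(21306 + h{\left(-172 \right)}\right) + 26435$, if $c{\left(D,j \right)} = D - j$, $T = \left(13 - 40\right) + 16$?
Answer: $47650$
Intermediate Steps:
$T = -11$ ($T = -27 + 16 = -11$)
$h{\left(J \right)} = \frac{J + J \left(-11 + J\right)}{2 J}$ ($h{\left(J \right)} = \frac{J + \left(J - 11\right) \left(J + \left(J - J\right)\right)}{J + J} = \frac{J + \left(-11 + J\right) \left(J + 0\right)}{2 J} = \left(J + \left(-11 + J\right) J\right) \frac{1}{2 J} = \left(J + J \left(-11 + J\right)\right) \frac{1}{2 J} = \frac{J + J \left(-11 + J\right)}{2 J}$)
$\left(21306 + h{\left(-172 \right)}\right) + 26435 = \left(21306 + \left(-5 + \frac{1}{2} \left(-172\right)\right)\right) + 26435 = \left(21306 - 91\right) + 26435 = 21215 + 26435 = 47650$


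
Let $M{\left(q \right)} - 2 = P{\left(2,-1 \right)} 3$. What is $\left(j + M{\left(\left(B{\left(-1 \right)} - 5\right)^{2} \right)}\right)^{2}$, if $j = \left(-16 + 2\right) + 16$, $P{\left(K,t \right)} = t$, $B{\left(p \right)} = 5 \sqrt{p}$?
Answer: $1$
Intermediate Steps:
$M{\left(q \right)} = -1$ ($M{\left(q \right)} = 2 - 3 = -1$)
$j = 2$ ($j = -14 + 16 = 2$)
$\left(j + M{\left(\left(B{\left(-1 \right)} - 5\right)^{2} \right)}\right)^{2} = \left(2 - 1\right)^{2} = 1^{2} = 1$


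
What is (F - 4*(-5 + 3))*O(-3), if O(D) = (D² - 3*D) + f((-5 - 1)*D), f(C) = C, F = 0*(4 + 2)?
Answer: 288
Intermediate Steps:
F = 0 (F = 0*6 = 0)
O(D) = D² - 9*D (O(D) = (D² - 3*D) + (-5 - 1)*D = (D² - 3*D) - 6*D = D² - 9*D)
(F - 4*(-5 + 3))*O(-3) = (0 - 4*(-5 + 3))*(-3*(-9 - 3)) = (0 - 4*(-2))*(-3*(-12)) = (0 + 8)*36 = 8*36 = 288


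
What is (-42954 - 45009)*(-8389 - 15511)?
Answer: 2102315700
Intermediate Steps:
(-42954 - 45009)*(-8389 - 15511) = -87963*(-23900) = 2102315700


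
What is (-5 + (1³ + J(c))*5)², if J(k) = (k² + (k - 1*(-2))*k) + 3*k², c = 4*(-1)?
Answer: 129600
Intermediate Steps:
c = -4
J(k) = 4*k² + k*(2 + k) (J(k) = (k² + (k + 2)*k) + 3*k² = (k² + (2 + k)*k) + 3*k² = (k² + k*(2 + k)) + 3*k² = 4*k² + k*(2 + k))
(-5 + (1³ + J(c))*5)² = (-5 + (1³ - 4*(2 + 5*(-4)))*5)² = (-5 + (1 - 4*(2 - 20))*5)² = (-5 + (1 - 4*(-18))*5)² = (-5 + (1 + 72)*5)² = (-5 + 73*5)² = (-5 + 365)² = 360² = 129600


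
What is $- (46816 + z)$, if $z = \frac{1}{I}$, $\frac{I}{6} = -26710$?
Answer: $- \frac{7502732159}{160260} \approx -46816.0$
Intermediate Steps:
$I = -160260$ ($I = 6 \left(-26710\right) = -160260$)
$z = - \frac{1}{160260}$ ($z = \frac{1}{-160260} = - \frac{1}{160260} \approx -6.2399 \cdot 10^{-6}$)
$- (46816 + z) = - (46816 - \frac{1}{160260}) = \left(-1\right) \frac{7502732159}{160260} = - \frac{7502732159}{160260}$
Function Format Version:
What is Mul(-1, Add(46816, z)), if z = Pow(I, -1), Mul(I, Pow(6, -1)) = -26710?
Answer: Rational(-7502732159, 160260) ≈ -46816.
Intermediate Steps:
I = -160260 (I = Mul(6, -26710) = -160260)
z = Rational(-1, 160260) (z = Pow(-160260, -1) = Rational(-1, 160260) ≈ -6.2399e-6)
Mul(-1, Add(46816, z)) = Mul(-1, Add(46816, Rational(-1, 160260))) = Mul(-1, Rational(7502732159, 160260)) = Rational(-7502732159, 160260)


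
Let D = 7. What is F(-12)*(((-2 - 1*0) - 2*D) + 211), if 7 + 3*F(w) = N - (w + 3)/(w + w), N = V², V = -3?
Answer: 845/8 ≈ 105.63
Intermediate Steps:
N = 9 (N = (-3)² = 9)
F(w) = ⅔ - (3 + w)/(6*w) (F(w) = -7/3 + (9 - (w + 3)/(w + w))/3 = -7/3 + (9 - (3 + w)/(2*w))/3 = -7/3 + (3 - (3 + w)/(6*w)) = ⅔ - (3 + w)/(6*w))
F(-12)*(((-2 - 1*0) - 2*D) + 211) = ((½)*(-1 - 12)/(-12))*(((-2 - 1*0) - 2*7) + 211) = ((½)*(-1/12)*(-13))*(((-2 + 0) - 14) + 211) = 13*((-2 - 14) + 211)/24 = 13*(-16 + 211)/24 = (13/24)*195 = 845/8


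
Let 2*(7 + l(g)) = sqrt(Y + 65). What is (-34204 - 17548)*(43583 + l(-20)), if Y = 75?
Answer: -2255145152 - 51752*sqrt(35) ≈ -2.2555e+9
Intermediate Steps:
l(g) = -7 + sqrt(35) (l(g) = -7 + sqrt(75 + 65)/2 = -7 + sqrt(140)/2 = -7 + (2*sqrt(35))/2 = -7 + sqrt(35))
(-34204 - 17548)*(43583 + l(-20)) = (-34204 - 17548)*(43583 + (-7 + sqrt(35))) = -51752*(43576 + sqrt(35)) = -2255145152 - 51752*sqrt(35)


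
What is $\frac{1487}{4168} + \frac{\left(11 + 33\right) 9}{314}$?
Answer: $\frac{1058723}{654376} \approx 1.6179$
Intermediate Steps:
$\frac{1487}{4168} + \frac{\left(11 + 33\right) 9}{314} = 1487 \cdot \frac{1}{4168} + 44 \cdot 9 \cdot \frac{1}{314} = \frac{1487}{4168} + 396 \cdot \frac{1}{314} = \frac{1487}{4168} + \frac{198}{157} = \frac{1058723}{654376}$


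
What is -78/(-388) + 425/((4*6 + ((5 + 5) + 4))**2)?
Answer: 69383/140068 ≈ 0.49535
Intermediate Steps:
-78/(-388) + 425/((4*6 + ((5 + 5) + 4))**2) = -78*(-1/388) + 425/((24 + (10 + 4))**2) = 39/194 + 425/((24 + 14)**2) = 39/194 + 425/(38**2) = 39/194 + 425/1444 = 69383/140068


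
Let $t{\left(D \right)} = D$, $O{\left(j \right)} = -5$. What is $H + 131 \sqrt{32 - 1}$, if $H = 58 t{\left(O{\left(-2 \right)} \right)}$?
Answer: $-290 + 131 \sqrt{31} \approx 439.38$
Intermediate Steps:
$H = -290$ ($H = 58 \left(-5\right) = -290$)
$H + 131 \sqrt{32 - 1} = -290 + 131 \sqrt{32 - 1} = -290 + 131 \sqrt{31}$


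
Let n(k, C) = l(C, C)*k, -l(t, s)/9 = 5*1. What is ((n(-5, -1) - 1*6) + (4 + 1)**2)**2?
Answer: 59536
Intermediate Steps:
l(t, s) = -45
n(k, C) = -45*k
((n(-5, -1) - 1*6) + (4 + 1)**2)**2 = ((-45*(-5) - 1*6) + (4 + 1)**2)**2 = ((225 - 6) + 5**2)**2 = (219 + 25)**2 = 244**2 = 59536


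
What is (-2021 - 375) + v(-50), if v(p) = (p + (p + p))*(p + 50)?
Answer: -2396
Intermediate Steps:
v(p) = 3*p*(50 + p) (v(p) = (p + 2*p)*(50 + p) = (3*p)*(50 + p) = 3*p*(50 + p))
(-2021 - 375) + v(-50) = (-2021 - 375) + 3*(-50)*(50 - 50) = -2396 + 3*(-50)*0 = -2396 + 0 = -2396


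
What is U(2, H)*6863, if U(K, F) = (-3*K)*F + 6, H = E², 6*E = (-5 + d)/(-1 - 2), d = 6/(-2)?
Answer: 892190/27 ≈ 33044.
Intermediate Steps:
d = -3 (d = 6*(-½) = -3)
E = 4/9 (E = ((-5 - 3)/(-1 - 2))/6 = (-8/(-3))/6 = (-8*(-⅓))/6 = (⅙)*(8/3) = 4/9 ≈ 0.44444)
H = 16/81 (H = (4/9)² = 16/81 ≈ 0.19753)
U(K, F) = 6 - 3*F*K (U(K, F) = -3*F*K + 6 = 6 - 3*F*K)
U(2, H)*6863 = (6 - 3*16/81*2)*6863 = (6 - 32/27)*6863 = (130/27)*6863 = 892190/27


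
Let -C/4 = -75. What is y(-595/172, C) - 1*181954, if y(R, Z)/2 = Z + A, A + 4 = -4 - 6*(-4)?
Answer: -181322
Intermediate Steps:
C = 300 (C = -4*(-75) = 300)
A = 16 (A = -4 + (-4 - 6*(-4)) = -4 + (-4 + 24) = -4 + 20 = 16)
y(R, Z) = 32 + 2*Z (y(R, Z) = 2*(Z + 16) = 2*(16 + Z) = 32 + 2*Z)
y(-595/172, C) - 1*181954 = (32 + 2*300) - 1*181954 = (32 + 600) - 181954 = 632 - 181954 = -181322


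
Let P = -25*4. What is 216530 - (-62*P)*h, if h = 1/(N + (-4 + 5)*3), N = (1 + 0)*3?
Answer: 646490/3 ≈ 2.1550e+5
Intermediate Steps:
P = -100
N = 3 (N = 1*3 = 3)
h = ⅙ (h = 1/(3 + (-4 + 5)*3) = 1/(3 + 1*3) = 1/(3 + 3) = 1/6 = ⅙ ≈ 0.16667)
216530 - (-62*P)*h = 216530 - (-62*(-100))/6 = 216530 - 6200/6 = 216530 - 1*3100/3 = 216530 - 3100/3 = 646490/3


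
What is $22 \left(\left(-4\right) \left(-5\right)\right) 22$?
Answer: $9680$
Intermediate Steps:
$22 \left(\left(-4\right) \left(-5\right)\right) 22 = 22 \cdot 20 \cdot 22 = 440 \cdot 22 = 9680$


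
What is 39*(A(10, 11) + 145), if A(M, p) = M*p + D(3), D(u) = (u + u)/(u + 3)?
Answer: 9984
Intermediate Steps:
D(u) = 2*u/(3 + u) (D(u) = (2*u)/(3 + u) = 2*u/(3 + u))
A(M, p) = 1 + M*p (A(M, p) = M*p + 2*3/(3 + 3) = M*p + 2*3/6 = M*p + 2*3*(⅙) = M*p + 1 = 1 + M*p)
39*(A(10, 11) + 145) = 39*((1 + 10*11) + 145) = 39*((1 + 110) + 145) = 39*(111 + 145) = 39*256 = 9984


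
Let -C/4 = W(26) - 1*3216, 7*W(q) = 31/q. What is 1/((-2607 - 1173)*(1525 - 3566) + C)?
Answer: 91/703233742 ≈ 1.2940e-7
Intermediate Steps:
W(q) = 31/(7*q) (W(q) = (31/q)/7 = 31/(7*q))
C = 1170562/91 (C = -4*((31/7)/26 - 1*3216) = -4*((31/7)*(1/26) - 3216) = -4*(31/182 - 3216) = -4*(-585281/182) = 1170562/91 ≈ 12863.)
1/((-2607 - 1173)*(1525 - 3566) + C) = 1/((-2607 - 1173)*(1525 - 3566) + 1170562/91) = 1/(-3780*(-2041) + 1170562/91) = 1/(7714980 + 1170562/91) = 1/(703233742/91) = 91/703233742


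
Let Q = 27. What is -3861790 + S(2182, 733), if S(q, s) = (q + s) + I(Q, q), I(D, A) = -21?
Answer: -3858896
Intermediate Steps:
S(q, s) = -21 + q + s (S(q, s) = (q + s) - 21 = -21 + q + s)
-3861790 + S(2182, 733) = -3861790 + (-21 + 2182 + 733) = -3861790 + 2894 = -3858896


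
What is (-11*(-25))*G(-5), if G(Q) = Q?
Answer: -1375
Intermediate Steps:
(-11*(-25))*G(-5) = -11*(-25)*(-5) = 275*(-5) = -1375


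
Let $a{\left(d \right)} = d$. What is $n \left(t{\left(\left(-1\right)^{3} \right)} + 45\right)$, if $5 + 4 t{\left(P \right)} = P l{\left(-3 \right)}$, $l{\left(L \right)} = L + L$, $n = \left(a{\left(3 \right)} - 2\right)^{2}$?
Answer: $\frac{181}{4} \approx 45.25$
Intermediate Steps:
$n = 1$ ($n = \left(3 - 2\right)^{2} = 1^{2} = 1$)
$l{\left(L \right)} = 2 L$
$t{\left(P \right)} = - \frac{5}{4} - \frac{3 P}{2}$ ($t{\left(P \right)} = - \frac{5}{4} + \frac{P 2 \left(-3\right)}{4} = - \frac{5}{4} + \frac{P \left(-6\right)}{4} = - \frac{5}{4} + \frac{\left(-6\right) P}{4} = - \frac{5}{4} - \frac{3 P}{2}$)
$n \left(t{\left(\left(-1\right)^{3} \right)} + 45\right) = 1 \left(\left(- \frac{5}{4} - \frac{3 \left(-1\right)^{3}}{2}\right) + 45\right) = 1 \left(\left(- \frac{5}{4} - - \frac{3}{2}\right) + 45\right) = 1 \left(\left(- \frac{5}{4} + \frac{3}{2}\right) + 45\right) = 1 \left(\frac{1}{4} + 45\right) = 1 \cdot \frac{181}{4} = \frac{181}{4}$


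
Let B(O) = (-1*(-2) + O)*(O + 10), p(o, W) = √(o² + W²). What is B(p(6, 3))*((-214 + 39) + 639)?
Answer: 30160 + 16704*√5 ≈ 67511.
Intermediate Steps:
p(o, W) = √(W² + o²)
B(O) = (2 + O)*(10 + O)
B(p(6, 3))*((-214 + 39) + 639) = (20 + (√(3² + 6²))² + 12*√(3² + 6²))*((-214 + 39) + 639) = (20 + (√(9 + 36))² + 12*√(9 + 36))*(-175 + 639) = (20 + (√45)² + 12*√45)*464 = (20 + (3*√5)² + 12*(3*√5))*464 = (20 + 45 + 36*√5)*464 = (65 + 36*√5)*464 = 30160 + 16704*√5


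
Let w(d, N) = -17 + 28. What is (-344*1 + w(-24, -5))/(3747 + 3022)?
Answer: -333/6769 ≈ -0.049195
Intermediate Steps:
w(d, N) = 11
(-344*1 + w(-24, -5))/(3747 + 3022) = (-344*1 + 11)/(3747 + 3022) = (-344 + 11)/6769 = -333*1/6769 = -333/6769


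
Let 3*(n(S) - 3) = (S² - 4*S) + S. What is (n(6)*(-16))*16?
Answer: -2304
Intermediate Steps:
n(S) = 3 - S + S²/3 (n(S) = 3 + ((S² - 4*S) + S)/3 = 3 + (S² - 3*S)/3 = 3 + (-S + S²/3) = 3 - S + S²/3)
(n(6)*(-16))*16 = ((3 - 1*6 + (⅓)*6²)*(-16))*16 = ((3 - 6 + (⅓)*36)*(-16))*16 = ((3 - 6 + 12)*(-16))*16 = (9*(-16))*16 = -144*16 = -2304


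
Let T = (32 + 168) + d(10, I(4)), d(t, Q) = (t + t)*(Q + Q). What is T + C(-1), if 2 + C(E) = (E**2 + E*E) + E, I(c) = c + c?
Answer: 519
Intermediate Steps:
I(c) = 2*c
C(E) = -2 + E + 2*E**2 (C(E) = -2 + ((E**2 + E*E) + E) = -2 + ((E**2 + E**2) + E) = -2 + (2*E**2 + E) = -2 + (E + 2*E**2) = -2 + E + 2*E**2)
d(t, Q) = 4*Q*t (d(t, Q) = (2*t)*(2*Q) = 4*Q*t)
T = 520 (T = (32 + 168) + 4*(2*4)*10 = 200 + 4*8*10 = 200 + 320 = 520)
T + C(-1) = 520 + (-2 - 1 + 2*(-1)**2) = 520 + (-2 - 1 + 2*1) = 520 + (-2 - 1 + 2) = 520 - 1 = 519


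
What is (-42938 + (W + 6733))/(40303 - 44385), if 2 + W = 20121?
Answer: 8043/2041 ≈ 3.9407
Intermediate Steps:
W = 20119 (W = -2 + 20121 = 20119)
(-42938 + (W + 6733))/(40303 - 44385) = (-42938 + (20119 + 6733))/(40303 - 44385) = (-42938 + 26852)/(-4082) = -16086*(-1/4082) = 8043/2041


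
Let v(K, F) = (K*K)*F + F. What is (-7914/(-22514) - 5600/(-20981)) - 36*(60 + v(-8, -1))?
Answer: 42659022077/236183117 ≈ 180.62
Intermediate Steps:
v(K, F) = F + F*K**2 (v(K, F) = K**2*F + F = F*K**2 + F = F + F*K**2)
(-7914/(-22514) - 5600/(-20981)) - 36*(60 + v(-8, -1)) = (-7914/(-22514) - 5600/(-20981)) - 36*(60 - (1 + (-8)**2)) = (-7914*(-1/22514) - 5600*(-1/20981)) - 36*(60 - (1 + 64)) = (3957/11257 + 5600/20981) - 36*(60 - 1*65) = 146061017/236183117 - 36*(60 - 65) = 146061017/236183117 - 36*(-5) = 146061017/236183117 + 180 = 42659022077/236183117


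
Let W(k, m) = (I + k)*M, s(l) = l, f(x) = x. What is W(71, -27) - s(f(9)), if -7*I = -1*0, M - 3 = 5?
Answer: 559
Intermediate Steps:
M = 8 (M = 3 + 5 = 8)
I = 0 (I = -(-1)*0/7 = -1/7*0 = 0)
W(k, m) = 8*k (W(k, m) = (0 + k)*8 = k*8 = 8*k)
W(71, -27) - s(f(9)) = 8*71 - 1*9 = 568 - 9 = 559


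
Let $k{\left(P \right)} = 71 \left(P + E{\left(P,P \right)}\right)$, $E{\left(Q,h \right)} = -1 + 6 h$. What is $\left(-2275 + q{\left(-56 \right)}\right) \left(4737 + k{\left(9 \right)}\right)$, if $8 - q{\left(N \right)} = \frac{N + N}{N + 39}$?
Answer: $- \frac{353231489}{17} \approx -2.0778 \cdot 10^{7}$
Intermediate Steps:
$q{\left(N \right)} = 8 - \frac{2 N}{39 + N}$ ($q{\left(N \right)} = 8 - \frac{N + N}{N + 39} = 8 - \frac{2 N}{39 + N}$)
$k{\left(P \right)} = -71 + 497 P$ ($k{\left(P \right)} = 71 \left(P + \left(-1 + 6 P\right)\right) = 71 \left(-1 + 7 P\right) = -71 + 497 P$)
$\left(-2275 + q{\left(-56 \right)}\right) \left(4737 + k{\left(9 \right)}\right) = \left(-2275 + \frac{6 \left(52 - 56\right)}{39 - 56}\right) \left(4737 + \left(-71 + 497 \cdot 9\right)\right) = \left(-2275 + 6 \frac{1}{-17} \left(-4\right)\right) \left(4737 + \left(-71 + 4473\right)\right) = \left(-2275 + 6 \left(- \frac{1}{17}\right) \left(-4\right)\right) \left(4737 + 4402\right) = \left(-2275 + \frac{24}{17}\right) 9139 = \left(- \frac{38651}{17}\right) 9139 = - \frac{353231489}{17}$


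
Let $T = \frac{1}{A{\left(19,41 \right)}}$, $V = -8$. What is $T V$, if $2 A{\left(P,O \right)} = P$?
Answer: $- \frac{16}{19} \approx -0.8421$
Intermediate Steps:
$A{\left(P,O \right)} = \frac{P}{2}$
$T = \frac{2}{19}$ ($T = \frac{1}{\frac{1}{2} \cdot 19} = \frac{1}{\frac{19}{2}} = \frac{2}{19} \approx 0.10526$)
$T V = \frac{2}{19} \left(-8\right) = - \frac{16}{19}$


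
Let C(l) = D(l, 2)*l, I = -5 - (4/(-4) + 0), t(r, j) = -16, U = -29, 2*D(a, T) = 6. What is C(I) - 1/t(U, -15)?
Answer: -191/16 ≈ -11.938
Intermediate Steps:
D(a, T) = 3 (D(a, T) = (1/2)*6 = 3)
I = -4 (I = -5 - (4*(-1/4) + 0) = -5 - (-1 + 0) = -5 - 1*(-1) = -5 + 1 = -4)
C(l) = 3*l
C(I) - 1/t(U, -15) = 3*(-4) - 1/(-16) = -12 - 1*(-1/16) = -12 + 1/16 = -191/16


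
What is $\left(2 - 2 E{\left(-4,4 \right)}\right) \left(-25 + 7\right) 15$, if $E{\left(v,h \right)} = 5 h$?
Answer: $10260$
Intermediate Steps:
$\left(2 - 2 E{\left(-4,4 \right)}\right) \left(-25 + 7\right) 15 = \left(2 - 2 \cdot 5 \cdot 4\right) \left(-25 + 7\right) 15 = \left(2 - 40\right) \left(\left(-18\right) 15\right) = \left(2 - 40\right) \left(-270\right) = \left(-38\right) \left(-270\right) = 10260$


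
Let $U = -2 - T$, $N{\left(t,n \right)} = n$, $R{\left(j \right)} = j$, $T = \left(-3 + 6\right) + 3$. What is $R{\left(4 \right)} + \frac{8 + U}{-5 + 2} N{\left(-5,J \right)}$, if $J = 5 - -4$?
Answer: $4$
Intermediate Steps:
$T = 6$ ($T = 3 + 3 = 6$)
$J = 9$ ($J = 5 + 4 = 9$)
$U = -8$ ($U = -2 - 6 = -8$)
$R{\left(4 \right)} + \frac{8 + U}{-5 + 2} N{\left(-5,J \right)} = 4 + \frac{8 - 8}{-5 + 2} \cdot 9 = 4 + \frac{0}{-3} \cdot 9 = 4 + 0 \left(- \frac{1}{3}\right) 9 = 4 + 0 \cdot 9 = 4 + 0 = 4$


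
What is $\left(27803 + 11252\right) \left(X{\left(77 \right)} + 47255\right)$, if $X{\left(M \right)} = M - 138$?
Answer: $1843161670$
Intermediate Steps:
$X{\left(M \right)} = -138 + M$
$\left(27803 + 11252\right) \left(X{\left(77 \right)} + 47255\right) = \left(27803 + 11252\right) \left(\left(-138 + 77\right) + 47255\right) = 39055 \left(-61 + 47255\right) = 39055 \cdot 47194 = 1843161670$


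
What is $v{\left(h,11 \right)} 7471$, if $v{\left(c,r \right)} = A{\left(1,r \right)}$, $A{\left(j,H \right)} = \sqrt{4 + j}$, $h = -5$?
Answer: $7471 \sqrt{5} \approx 16706.0$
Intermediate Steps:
$v{\left(c,r \right)} = \sqrt{5}$ ($v{\left(c,r \right)} = \sqrt{4 + 1} = \sqrt{5}$)
$v{\left(h,11 \right)} 7471 = \sqrt{5} \cdot 7471 = 7471 \sqrt{5}$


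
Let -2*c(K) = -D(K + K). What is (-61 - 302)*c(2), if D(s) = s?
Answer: -726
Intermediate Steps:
c(K) = K (c(K) = -(-1)*(K + K)/2 = -(-1)*2*K/2 = -(-1)*K = K)
(-61 - 302)*c(2) = (-61 - 302)*2 = -363*2 = -726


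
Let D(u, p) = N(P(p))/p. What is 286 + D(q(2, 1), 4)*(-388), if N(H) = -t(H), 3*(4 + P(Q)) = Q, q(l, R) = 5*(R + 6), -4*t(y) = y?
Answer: 1052/3 ≈ 350.67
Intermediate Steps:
t(y) = -y/4
q(l, R) = 30 + 5*R (q(l, R) = 5*(6 + R) = 30 + 5*R)
P(Q) = -4 + Q/3
N(H) = H/4 (N(H) = -(-1)*H/4 = H/4)
D(u, p) = (-1 + p/12)/p (D(u, p) = ((-4 + p/3)/4)/p = (-1 + p/12)/p)
286 + D(q(2, 1), 4)*(-388) = 286 + ((1/12)*(-12 + 4)/4)*(-388) = 286 + ((1/12)*(¼)*(-8))*(-388) = 286 - ⅙*(-388) = 286 + 194/3 = 1052/3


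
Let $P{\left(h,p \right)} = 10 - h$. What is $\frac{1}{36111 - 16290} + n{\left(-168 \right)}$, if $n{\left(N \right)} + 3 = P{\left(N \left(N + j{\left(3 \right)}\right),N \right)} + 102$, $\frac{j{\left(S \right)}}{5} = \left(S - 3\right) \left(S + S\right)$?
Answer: $- \frac{557267414}{19821} \approx -28115.0$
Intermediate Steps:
$j{\left(S \right)} = 10 S \left(-3 + S\right)$ ($j{\left(S \right)} = 5 \left(S - 3\right) \left(S + S\right) = 5 \left(-3 + S\right) 2 S = 5 \cdot 2 S \left(-3 + S\right) = 10 S \left(-3 + S\right)$)
$n{\left(N \right)} = 109 - N^{2}$ ($n{\left(N \right)} = -3 + \left(\left(10 - N \left(N + 10 \cdot 3 \left(-3 + 3\right)\right)\right) + 102\right) = -3 + \left(\left(10 - N \left(N + 10 \cdot 3 \cdot 0\right)\right) + 102\right) = -3 + \left(\left(10 - N \left(N + 0\right)\right) + 102\right) = -3 + \left(\left(10 - N N\right) + 102\right) = -3 + \left(\left(10 - N^{2}\right) + 102\right) = -3 - \left(-112 + N^{2}\right) = 109 - N^{2}$)
$\frac{1}{36111 - 16290} + n{\left(-168 \right)} = \frac{1}{36111 - 16290} + \left(109 - \left(-168\right)^{2}\right) = \frac{1}{19821} + \left(109 - 28224\right) = \frac{1}{19821} - 28115 = - \frac{557267414}{19821}$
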